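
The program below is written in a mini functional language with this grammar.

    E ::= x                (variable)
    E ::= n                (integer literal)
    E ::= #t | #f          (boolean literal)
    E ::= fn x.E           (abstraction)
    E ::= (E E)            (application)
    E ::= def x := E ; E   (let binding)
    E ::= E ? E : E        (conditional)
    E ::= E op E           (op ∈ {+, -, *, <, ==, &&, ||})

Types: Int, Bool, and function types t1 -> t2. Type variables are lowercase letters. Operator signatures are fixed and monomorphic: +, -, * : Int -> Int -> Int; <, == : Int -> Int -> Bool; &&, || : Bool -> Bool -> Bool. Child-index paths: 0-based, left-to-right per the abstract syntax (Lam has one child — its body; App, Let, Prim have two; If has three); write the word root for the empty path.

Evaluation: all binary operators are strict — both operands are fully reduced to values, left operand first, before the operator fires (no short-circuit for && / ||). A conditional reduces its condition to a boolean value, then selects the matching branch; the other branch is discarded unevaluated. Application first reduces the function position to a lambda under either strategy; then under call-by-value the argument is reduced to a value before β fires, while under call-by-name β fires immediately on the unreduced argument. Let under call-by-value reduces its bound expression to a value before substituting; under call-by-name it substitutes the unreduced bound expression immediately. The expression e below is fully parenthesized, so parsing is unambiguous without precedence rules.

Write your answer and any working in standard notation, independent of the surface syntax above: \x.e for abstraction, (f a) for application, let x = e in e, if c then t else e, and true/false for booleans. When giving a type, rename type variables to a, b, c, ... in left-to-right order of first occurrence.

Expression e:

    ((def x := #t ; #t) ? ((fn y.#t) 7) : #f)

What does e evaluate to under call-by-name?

Answer: true

Trace:
step 0: (if (let x = true in true) then ((\y.true) 7) else false)
step 1: [let@0] (if true then ((\y.true) 7) else false)
step 2: [if@root] ((\y.true) 7)
step 3: [beta@root] true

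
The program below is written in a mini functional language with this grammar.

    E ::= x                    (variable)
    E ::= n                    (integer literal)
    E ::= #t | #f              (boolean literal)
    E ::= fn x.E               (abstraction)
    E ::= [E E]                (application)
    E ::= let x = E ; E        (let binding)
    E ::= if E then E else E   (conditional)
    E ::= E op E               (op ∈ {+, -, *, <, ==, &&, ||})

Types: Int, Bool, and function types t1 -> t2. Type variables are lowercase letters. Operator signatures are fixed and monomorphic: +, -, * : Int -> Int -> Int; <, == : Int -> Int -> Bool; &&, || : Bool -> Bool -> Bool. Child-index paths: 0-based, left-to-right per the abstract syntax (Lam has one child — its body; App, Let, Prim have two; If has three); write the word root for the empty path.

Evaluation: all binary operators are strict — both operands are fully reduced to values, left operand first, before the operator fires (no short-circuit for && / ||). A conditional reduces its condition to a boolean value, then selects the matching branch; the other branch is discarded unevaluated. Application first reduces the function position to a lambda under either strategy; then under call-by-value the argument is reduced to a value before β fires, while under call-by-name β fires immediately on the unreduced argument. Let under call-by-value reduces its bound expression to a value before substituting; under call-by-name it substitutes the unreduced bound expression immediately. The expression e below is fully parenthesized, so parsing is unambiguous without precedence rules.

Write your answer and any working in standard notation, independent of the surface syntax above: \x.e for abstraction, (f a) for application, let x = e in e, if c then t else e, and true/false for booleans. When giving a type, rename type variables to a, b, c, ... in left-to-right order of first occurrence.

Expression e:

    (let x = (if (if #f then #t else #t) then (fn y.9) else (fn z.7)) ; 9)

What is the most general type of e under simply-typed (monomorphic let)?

Derivation:
  unify Bool ~ Bool
  unify Bool ~ Bool
  unify Bool ~ Bool
\y._ : a -> Int
\z._ : b -> Int
  unify a -> Int ~ b -> Int
  unify a ~ b
  unify Int ~ Int
let x : b -> Int

Answer: Int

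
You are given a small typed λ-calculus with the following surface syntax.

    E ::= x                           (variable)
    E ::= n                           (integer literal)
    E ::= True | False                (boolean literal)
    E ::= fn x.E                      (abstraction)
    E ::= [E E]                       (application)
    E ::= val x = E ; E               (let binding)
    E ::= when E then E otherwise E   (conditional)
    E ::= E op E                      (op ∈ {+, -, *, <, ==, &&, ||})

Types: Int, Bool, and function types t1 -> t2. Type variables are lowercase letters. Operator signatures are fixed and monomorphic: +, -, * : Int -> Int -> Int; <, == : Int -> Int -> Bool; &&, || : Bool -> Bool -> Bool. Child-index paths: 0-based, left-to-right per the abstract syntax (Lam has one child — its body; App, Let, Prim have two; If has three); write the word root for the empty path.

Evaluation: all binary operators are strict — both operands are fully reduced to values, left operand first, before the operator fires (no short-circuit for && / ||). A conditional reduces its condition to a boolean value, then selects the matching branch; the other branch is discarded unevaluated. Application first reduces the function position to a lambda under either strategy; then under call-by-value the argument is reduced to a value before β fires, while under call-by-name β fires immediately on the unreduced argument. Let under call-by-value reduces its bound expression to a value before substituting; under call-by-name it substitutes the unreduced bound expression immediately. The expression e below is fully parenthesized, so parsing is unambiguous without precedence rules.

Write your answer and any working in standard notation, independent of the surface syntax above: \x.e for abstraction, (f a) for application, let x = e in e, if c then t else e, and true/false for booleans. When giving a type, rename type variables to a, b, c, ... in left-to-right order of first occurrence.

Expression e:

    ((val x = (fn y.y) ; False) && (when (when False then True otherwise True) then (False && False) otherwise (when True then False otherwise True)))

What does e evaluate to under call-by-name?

Working:
step 0: ((let x = (\y.y) in false) && (if (if false then true else true) then (false && false) else (if true then false else true)))
step 1: [let@0] (false && (if (if false then true else true) then (false && false) else (if true then false else true)))
step 2: [if@1.0] (false && (if true then (false && false) else (if true then false else true)))
step 3: [if@1] (false && (false && false))
step 4: [delta@1] (false && false)
step 5: [delta@root] false

Answer: false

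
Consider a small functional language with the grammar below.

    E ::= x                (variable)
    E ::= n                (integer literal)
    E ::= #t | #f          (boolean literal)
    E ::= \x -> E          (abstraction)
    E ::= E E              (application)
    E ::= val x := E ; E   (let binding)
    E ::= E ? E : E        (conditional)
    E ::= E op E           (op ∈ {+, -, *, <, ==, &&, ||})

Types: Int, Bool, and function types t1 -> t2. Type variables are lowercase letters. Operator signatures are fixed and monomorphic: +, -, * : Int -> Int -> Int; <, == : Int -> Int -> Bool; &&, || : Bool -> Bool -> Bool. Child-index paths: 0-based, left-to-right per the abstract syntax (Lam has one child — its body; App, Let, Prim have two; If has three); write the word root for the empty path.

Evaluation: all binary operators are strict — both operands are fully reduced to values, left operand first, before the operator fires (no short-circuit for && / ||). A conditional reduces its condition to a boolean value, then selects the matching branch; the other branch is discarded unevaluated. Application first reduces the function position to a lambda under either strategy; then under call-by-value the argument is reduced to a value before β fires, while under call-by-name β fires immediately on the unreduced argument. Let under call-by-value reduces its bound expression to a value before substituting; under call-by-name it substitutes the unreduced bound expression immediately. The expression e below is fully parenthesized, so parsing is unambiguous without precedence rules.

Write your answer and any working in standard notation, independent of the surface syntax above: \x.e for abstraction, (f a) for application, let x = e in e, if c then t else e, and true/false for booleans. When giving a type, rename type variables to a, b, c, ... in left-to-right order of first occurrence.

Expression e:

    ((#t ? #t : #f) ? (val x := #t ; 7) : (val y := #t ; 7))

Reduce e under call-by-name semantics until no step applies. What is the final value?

Answer: 7

Trace:
step 0: (if (if true then true else false) then (let x = true in 7) else (let y = true in 7))
step 1: [if@0] (if true then (let x = true in 7) else (let y = true in 7))
step 2: [if@root] (let x = true in 7)
step 3: [let@root] 7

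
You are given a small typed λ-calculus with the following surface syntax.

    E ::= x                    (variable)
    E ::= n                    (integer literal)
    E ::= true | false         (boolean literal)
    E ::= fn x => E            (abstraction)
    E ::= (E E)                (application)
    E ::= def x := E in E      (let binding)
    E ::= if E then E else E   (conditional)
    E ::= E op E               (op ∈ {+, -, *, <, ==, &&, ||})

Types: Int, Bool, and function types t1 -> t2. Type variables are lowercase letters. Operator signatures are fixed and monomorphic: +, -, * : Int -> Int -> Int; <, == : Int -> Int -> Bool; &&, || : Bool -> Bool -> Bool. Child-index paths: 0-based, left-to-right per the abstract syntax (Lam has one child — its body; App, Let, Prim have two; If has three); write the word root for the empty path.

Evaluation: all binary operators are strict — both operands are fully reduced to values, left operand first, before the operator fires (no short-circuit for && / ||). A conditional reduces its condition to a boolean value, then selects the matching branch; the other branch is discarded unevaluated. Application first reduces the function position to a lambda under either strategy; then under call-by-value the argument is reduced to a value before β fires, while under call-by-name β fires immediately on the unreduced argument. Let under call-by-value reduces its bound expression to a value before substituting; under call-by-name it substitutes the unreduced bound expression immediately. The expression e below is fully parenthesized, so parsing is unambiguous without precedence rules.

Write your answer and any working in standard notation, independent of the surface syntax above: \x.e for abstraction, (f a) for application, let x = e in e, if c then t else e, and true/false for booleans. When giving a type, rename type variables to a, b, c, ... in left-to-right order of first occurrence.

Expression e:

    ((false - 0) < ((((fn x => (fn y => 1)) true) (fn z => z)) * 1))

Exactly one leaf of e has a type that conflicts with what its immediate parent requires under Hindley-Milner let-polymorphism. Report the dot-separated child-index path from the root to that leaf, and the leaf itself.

Answer: 0.0 : false

Working:
  unify Bool ~ Int
  FAIL: mismatch Bool ~ Int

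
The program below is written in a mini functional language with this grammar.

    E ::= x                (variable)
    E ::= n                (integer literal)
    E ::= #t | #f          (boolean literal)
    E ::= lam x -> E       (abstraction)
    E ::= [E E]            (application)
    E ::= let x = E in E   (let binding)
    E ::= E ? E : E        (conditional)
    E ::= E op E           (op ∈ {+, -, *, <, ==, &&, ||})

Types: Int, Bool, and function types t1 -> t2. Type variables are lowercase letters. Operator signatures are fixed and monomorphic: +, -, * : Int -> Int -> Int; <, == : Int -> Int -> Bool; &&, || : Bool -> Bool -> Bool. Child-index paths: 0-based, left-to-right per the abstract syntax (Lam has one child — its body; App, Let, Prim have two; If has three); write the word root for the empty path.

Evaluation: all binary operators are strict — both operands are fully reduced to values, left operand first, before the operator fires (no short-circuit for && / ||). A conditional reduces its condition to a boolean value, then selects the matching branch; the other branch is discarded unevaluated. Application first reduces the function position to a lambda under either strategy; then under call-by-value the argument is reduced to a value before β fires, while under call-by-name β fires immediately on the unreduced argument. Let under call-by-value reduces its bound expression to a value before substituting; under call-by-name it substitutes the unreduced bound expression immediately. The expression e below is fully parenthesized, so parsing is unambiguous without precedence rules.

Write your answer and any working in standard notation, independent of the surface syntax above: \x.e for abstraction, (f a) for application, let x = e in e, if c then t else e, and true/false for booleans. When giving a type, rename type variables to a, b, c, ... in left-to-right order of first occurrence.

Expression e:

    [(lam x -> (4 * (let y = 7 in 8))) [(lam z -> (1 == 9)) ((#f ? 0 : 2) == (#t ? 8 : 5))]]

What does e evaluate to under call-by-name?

Trace:
step 0: ((\x.(4 * (let y = 7 in 8))) ((\z.(1 == 9)) ((if false then 0 else 2) == (if true then 8 else 5))))
step 1: [beta@root] (4 * (let y = 7 in 8))
step 2: [let@1] (4 * 8)
step 3: [delta@root] 32

Answer: 32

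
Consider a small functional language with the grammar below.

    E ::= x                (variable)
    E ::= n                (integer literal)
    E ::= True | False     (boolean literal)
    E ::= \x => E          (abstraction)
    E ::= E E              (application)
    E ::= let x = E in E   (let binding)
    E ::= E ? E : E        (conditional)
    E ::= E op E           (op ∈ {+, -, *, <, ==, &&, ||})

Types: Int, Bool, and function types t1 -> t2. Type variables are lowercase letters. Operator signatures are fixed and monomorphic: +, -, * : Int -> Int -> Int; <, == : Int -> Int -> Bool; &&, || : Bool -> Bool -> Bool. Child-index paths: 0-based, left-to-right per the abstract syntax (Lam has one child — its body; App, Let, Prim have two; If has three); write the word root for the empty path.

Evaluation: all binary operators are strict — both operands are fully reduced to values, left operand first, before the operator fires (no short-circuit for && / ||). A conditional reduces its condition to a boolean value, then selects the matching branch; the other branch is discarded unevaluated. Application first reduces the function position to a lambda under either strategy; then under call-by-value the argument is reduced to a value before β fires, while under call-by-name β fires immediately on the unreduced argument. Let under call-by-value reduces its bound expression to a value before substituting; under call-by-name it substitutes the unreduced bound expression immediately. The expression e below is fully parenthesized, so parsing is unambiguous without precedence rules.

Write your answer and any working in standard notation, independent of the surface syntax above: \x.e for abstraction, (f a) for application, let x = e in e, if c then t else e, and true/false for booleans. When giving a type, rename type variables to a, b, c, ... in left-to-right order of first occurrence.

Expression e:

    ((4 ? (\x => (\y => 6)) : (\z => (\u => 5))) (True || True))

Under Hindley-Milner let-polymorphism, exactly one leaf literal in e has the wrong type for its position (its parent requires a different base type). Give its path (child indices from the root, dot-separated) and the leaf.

Derivation:
  unify Int ~ Bool
  FAIL: mismatch Int ~ Bool

Answer: 0.0 : 4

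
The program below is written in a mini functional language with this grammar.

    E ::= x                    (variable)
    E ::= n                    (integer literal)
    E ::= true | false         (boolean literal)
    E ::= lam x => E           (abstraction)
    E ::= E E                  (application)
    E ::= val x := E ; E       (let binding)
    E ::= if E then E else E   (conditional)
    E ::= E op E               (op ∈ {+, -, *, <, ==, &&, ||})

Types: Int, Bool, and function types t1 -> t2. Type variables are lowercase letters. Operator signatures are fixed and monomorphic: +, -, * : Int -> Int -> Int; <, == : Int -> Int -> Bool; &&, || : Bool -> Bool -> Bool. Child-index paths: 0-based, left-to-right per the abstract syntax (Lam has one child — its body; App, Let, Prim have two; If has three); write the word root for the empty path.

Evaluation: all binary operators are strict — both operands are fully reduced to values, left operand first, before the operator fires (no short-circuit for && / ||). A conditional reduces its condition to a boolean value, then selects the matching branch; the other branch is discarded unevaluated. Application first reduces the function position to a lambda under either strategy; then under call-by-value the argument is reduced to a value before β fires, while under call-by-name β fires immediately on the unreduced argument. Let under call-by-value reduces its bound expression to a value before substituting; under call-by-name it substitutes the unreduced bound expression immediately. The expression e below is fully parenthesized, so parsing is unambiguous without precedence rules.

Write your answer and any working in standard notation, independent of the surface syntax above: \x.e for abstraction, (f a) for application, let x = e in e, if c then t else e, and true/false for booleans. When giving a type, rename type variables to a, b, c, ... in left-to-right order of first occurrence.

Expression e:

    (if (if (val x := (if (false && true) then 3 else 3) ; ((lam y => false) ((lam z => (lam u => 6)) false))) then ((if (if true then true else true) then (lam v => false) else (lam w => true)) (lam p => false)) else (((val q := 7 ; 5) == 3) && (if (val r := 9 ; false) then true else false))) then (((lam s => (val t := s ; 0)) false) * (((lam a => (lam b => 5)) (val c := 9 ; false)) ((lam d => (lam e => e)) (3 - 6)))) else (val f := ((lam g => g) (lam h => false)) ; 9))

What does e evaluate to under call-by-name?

Answer: 9

Derivation:
step 0: (if (if (let x = (if (false && true) then 3 else 3) in ((\y.false) ((\z.(\u.6)) false))) then ((if (if true then true else true) then (\v.false) else (\w.true)) (\p.false)) else (((let q = 7 in 5) == 3) && (if (let r = 9 in false) then true else false))) then (((\s.(let t = s in 0)) false) * (((\a.(\b.5)) (let c = 9 in false)) ((\d.(\e.e)) (3 - 6)))) else (let f = ((\g.g) (\h.false)) in 9))
step 1: [let@0.0] (if (if ((\y.false) ((\z.(\u.6)) false)) then ((if (if true then true else true) then (\v.false) else (\w.true)) (\p.false)) else (((let q = 7 in 5) == 3) && (if (let r = 9 in false) then true else false))) then (((\s.(let t = s in 0)) false) * (((\a.(\b.5)) (let c = 9 in false)) ((\d.(\e.e)) (3 - 6)))) else (let f = ((\g.g) (\h.false)) in 9))
step 2: [beta@0.0] (if (if false then ((if (if true then true else true) then (\v.false) else (\w.true)) (\p.false)) else (((let q = 7 in 5) == 3) && (if (let r = 9 in false) then true else false))) then (((\s.(let t = s in 0)) false) * (((\a.(\b.5)) (let c = 9 in false)) ((\d.(\e.e)) (3 - 6)))) else (let f = ((\g.g) (\h.false)) in 9))
step 3: [if@0] (if (((let q = 7 in 5) == 3) && (if (let r = 9 in false) then true else false)) then (((\s.(let t = s in 0)) false) * (((\a.(\b.5)) (let c = 9 in false)) ((\d.(\e.e)) (3 - 6)))) else (let f = ((\g.g) (\h.false)) in 9))
step 4: [let@0.0.0] (if ((5 == 3) && (if (let r = 9 in false) then true else false)) then (((\s.(let t = s in 0)) false) * (((\a.(\b.5)) (let c = 9 in false)) ((\d.(\e.e)) (3 - 6)))) else (let f = ((\g.g) (\h.false)) in 9))
step 5: [delta@0.0] (if (false && (if (let r = 9 in false) then true else false)) then (((\s.(let t = s in 0)) false) * (((\a.(\b.5)) (let c = 9 in false)) ((\d.(\e.e)) (3 - 6)))) else (let f = ((\g.g) (\h.false)) in 9))
step 6: [let@0.1.0] (if (false && (if false then true else false)) then (((\s.(let t = s in 0)) false) * (((\a.(\b.5)) (let c = 9 in false)) ((\d.(\e.e)) (3 - 6)))) else (let f = ((\g.g) (\h.false)) in 9))
step 7: [if@0.1] (if (false && false) then (((\s.(let t = s in 0)) false) * (((\a.(\b.5)) (let c = 9 in false)) ((\d.(\e.e)) (3 - 6)))) else (let f = ((\g.g) (\h.false)) in 9))
step 8: [delta@0] (if false then (((\s.(let t = s in 0)) false) * (((\a.(\b.5)) (let c = 9 in false)) ((\d.(\e.e)) (3 - 6)))) else (let f = ((\g.g) (\h.false)) in 9))
step 9: [if@root] (let f = ((\g.g) (\h.false)) in 9)
step 10: [let@root] 9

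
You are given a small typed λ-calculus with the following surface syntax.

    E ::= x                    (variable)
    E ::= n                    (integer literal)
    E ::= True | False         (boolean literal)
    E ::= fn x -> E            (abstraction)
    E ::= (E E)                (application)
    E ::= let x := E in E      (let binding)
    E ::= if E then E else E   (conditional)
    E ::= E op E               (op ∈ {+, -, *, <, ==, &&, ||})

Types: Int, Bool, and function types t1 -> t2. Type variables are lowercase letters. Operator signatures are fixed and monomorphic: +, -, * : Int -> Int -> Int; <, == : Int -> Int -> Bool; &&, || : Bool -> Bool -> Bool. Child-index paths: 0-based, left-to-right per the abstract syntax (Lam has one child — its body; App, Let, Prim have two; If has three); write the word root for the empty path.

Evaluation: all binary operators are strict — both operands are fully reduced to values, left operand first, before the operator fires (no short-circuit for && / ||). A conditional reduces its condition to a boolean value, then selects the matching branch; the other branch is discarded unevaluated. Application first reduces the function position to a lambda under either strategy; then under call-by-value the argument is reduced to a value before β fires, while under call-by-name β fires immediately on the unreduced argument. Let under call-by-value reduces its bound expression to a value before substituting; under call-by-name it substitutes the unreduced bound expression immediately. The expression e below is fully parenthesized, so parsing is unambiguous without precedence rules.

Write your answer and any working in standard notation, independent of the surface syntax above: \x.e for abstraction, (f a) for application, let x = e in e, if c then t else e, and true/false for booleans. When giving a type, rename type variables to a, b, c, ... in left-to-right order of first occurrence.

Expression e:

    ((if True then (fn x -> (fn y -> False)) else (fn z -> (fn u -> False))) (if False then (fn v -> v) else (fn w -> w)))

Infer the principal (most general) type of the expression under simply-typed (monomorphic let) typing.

Answer: a -> Bool

Working:
  unify Bool ~ Bool
\y._ : b -> Bool
\x._ : a -> b -> Bool
\u._ : d -> Bool
\z._ : c -> d -> Bool
  unify a -> b -> Bool ~ c -> d -> Bool
  unify a ~ c
  unify b -> Bool ~ d -> Bool
  unify b ~ d
  unify Bool ~ Bool
  unify Bool ~ Bool
v : e
\v._ : e -> e
w : f
\w._ : f -> f
  unify e -> e ~ f -> f
  unify e ~ f
  unify f ~ f
  unify c -> d -> Bool ~ (f -> f) -> g
  unify c ~ f -> f
  unify d -> Bool ~ g
_ _ : d -> Bool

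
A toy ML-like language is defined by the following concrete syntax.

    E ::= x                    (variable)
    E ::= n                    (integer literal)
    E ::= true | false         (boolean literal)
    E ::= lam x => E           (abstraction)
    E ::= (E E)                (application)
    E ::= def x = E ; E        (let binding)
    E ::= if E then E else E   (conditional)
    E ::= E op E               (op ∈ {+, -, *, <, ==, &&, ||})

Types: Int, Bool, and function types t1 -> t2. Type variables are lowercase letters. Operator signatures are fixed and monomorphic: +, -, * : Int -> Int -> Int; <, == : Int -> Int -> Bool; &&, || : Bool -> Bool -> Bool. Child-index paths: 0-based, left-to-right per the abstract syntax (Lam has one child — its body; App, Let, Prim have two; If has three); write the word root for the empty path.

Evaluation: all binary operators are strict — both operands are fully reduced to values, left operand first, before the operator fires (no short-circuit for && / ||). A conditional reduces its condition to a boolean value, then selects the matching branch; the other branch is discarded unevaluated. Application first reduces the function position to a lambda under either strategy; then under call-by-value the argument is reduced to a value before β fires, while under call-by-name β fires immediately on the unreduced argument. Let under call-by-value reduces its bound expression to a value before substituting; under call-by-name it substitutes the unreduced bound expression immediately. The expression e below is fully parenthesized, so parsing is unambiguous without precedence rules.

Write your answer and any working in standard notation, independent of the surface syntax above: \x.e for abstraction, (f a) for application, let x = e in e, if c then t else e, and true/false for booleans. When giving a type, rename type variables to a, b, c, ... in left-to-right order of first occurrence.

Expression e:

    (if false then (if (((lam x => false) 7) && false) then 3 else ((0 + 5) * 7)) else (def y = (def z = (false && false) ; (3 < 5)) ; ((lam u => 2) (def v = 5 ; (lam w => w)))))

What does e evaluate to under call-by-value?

Answer: 2

Derivation:
step 0: (if false then (if (((\x.false) 7) && false) then 3 else ((0 + 5) * 7)) else (let y = (let z = (false && false) in (3 < 5)) in ((\u.2) (let v = 5 in (\w.w)))))
step 1: [if@root] (let y = (let z = (false && false) in (3 < 5)) in ((\u.2) (let v = 5 in (\w.w))))
step 2: [delta@0.0] (let y = (let z = false in (3 < 5)) in ((\u.2) (let v = 5 in (\w.w))))
step 3: [let@0] (let y = (3 < 5) in ((\u.2) (let v = 5 in (\w.w))))
step 4: [delta@0] (let y = true in ((\u.2) (let v = 5 in (\w.w))))
step 5: [let@root] ((\u.2) (let v = 5 in (\w.w)))
step 6: [let@1] ((\u.2) (\w.w))
step 7: [beta@root] 2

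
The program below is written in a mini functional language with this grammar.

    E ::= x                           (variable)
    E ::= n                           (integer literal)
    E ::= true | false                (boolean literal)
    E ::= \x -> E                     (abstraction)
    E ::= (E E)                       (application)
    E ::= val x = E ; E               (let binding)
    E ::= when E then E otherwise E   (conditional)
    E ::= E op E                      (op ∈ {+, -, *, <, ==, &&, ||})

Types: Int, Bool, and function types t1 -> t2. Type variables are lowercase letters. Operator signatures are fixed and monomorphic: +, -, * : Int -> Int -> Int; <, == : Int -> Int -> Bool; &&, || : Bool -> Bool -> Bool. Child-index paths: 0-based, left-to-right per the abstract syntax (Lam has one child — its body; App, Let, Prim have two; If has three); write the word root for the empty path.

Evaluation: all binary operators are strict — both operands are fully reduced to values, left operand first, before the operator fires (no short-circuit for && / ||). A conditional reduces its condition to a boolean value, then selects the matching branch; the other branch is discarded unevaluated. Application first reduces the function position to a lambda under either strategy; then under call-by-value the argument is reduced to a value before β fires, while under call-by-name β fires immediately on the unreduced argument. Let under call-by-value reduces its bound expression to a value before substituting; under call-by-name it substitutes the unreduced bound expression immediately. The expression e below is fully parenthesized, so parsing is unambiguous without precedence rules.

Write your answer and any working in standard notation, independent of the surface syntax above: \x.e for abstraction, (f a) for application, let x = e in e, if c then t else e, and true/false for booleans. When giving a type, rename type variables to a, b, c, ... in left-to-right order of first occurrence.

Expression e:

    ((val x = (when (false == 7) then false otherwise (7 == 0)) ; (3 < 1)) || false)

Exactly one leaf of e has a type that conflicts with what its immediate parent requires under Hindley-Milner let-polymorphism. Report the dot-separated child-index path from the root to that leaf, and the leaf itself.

Derivation:
  unify Bool ~ Int
  FAIL: mismatch Bool ~ Int

Answer: 0.0.0.0 : false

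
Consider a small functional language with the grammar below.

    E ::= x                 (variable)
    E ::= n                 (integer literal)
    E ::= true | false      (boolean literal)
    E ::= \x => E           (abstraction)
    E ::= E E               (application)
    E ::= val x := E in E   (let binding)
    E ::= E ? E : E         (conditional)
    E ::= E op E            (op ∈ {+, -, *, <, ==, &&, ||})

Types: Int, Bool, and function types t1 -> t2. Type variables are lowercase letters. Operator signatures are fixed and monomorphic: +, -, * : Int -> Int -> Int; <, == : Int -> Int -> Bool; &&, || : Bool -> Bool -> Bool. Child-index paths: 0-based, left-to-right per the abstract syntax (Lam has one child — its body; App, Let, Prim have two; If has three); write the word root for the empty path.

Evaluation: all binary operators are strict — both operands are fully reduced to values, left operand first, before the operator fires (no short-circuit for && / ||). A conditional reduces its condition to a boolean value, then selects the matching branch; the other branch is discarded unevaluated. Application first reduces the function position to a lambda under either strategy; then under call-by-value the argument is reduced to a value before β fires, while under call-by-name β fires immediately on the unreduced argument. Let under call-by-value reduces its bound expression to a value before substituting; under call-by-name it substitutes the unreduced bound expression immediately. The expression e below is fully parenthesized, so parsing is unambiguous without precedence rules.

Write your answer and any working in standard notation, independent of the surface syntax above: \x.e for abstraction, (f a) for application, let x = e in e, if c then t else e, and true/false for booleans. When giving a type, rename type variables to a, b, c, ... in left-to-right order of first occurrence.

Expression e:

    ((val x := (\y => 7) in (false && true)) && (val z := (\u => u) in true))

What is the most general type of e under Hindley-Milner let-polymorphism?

Answer: Bool

Working:
\y._ : a -> Int
let x : forall. a -> Int
  unify Bool ~ Bool
  unify Bool ~ Bool
  unify Bool ~ Bool
u : b
\u._ : b -> b
let z : forall. b -> b
  unify Bool ~ Bool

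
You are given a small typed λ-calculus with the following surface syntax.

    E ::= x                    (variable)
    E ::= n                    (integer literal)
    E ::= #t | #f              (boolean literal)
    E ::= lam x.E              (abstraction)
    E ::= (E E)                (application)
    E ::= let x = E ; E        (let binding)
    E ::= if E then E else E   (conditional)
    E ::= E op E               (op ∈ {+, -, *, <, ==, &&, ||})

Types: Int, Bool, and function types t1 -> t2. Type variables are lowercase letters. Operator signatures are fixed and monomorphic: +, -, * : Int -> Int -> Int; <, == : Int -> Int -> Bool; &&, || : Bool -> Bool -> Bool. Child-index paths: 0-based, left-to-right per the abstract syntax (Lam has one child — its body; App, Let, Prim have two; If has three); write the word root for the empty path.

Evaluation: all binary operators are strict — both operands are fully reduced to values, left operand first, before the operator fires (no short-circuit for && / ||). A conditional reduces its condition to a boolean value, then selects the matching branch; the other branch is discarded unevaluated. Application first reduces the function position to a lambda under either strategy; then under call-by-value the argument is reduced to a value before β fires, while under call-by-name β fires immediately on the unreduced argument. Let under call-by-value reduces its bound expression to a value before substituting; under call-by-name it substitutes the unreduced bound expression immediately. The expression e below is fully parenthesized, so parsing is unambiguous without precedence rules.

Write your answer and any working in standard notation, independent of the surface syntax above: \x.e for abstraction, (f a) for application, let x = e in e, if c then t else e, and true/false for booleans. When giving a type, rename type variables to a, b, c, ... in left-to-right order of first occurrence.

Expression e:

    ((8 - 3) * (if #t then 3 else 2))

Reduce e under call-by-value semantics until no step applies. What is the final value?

Derivation:
step 0: ((8 - 3) * (if true then 3 else 2))
step 1: [delta@0] (5 * (if true then 3 else 2))
step 2: [if@1] (5 * 3)
step 3: [delta@root] 15

Answer: 15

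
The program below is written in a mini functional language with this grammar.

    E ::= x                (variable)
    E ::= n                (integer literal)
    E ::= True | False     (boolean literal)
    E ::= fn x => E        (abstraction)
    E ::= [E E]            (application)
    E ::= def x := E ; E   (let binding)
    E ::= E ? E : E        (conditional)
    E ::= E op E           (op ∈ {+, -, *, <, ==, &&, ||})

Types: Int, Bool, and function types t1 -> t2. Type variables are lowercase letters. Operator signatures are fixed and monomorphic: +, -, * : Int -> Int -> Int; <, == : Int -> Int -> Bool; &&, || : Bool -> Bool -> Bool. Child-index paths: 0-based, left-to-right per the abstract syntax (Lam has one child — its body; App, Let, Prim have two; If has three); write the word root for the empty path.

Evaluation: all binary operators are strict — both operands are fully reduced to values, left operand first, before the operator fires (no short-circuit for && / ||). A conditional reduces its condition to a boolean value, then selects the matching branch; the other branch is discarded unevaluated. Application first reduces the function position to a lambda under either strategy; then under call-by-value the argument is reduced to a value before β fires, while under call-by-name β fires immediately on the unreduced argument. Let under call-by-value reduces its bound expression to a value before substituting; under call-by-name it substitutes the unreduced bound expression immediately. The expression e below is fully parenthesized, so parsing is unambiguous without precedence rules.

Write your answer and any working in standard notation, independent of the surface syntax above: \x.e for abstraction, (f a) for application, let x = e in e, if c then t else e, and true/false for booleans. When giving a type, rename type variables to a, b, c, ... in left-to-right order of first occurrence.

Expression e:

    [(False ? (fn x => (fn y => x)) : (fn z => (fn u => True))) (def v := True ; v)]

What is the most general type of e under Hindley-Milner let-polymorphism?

Trace:
  unify Bool ~ Bool
x : a
\y._ : b -> a
\x._ : a -> b -> a
\u._ : d -> Bool
\z._ : c -> d -> Bool
  unify a -> b -> a ~ c -> d -> Bool
  unify a ~ c
  unify b -> c ~ d -> Bool
  unify b ~ d
  unify c ~ Bool
let v : Bool
v : Bool
  unify Bool -> d -> Bool ~ Bool -> e
  unify Bool ~ Bool
  unify d -> Bool ~ e
_ _ : d -> Bool

Answer: a -> Bool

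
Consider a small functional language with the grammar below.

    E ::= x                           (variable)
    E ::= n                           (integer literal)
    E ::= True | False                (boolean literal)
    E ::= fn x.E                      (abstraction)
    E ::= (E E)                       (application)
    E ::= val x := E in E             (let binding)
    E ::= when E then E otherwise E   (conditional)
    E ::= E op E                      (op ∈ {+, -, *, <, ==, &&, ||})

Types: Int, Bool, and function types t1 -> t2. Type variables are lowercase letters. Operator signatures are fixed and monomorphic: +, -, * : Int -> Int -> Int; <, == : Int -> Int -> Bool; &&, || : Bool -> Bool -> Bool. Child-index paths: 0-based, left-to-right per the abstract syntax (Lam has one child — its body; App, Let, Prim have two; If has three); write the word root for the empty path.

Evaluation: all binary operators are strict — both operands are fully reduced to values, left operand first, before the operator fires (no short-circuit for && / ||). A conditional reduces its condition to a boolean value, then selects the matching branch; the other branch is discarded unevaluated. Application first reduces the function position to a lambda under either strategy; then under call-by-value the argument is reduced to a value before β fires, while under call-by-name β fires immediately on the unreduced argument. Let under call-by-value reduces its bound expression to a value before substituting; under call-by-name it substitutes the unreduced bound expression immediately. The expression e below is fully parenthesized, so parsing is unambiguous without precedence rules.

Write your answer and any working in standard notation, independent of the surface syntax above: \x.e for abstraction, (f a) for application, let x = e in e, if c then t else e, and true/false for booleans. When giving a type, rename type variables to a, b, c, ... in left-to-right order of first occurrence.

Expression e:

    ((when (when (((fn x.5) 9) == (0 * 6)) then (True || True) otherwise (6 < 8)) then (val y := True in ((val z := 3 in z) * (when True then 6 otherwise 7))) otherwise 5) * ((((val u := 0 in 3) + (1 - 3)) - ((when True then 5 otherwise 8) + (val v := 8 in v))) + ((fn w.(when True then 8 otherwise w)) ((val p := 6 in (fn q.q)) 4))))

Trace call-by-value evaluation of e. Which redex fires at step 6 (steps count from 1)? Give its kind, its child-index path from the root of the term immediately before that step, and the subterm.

Trace:
step 0: ((if (if (((\x.5) 9) == (0 * 6)) then (true || true) else (6 < 8)) then (let y = true in ((let z = 3 in z) * (if true then 6 else 7))) else 5) * ((((let u = 0 in 3) + (1 - 3)) - ((if true then 5 else 8) + (let v = 8 in v))) + ((\w.(if true then 8 else w)) ((let p = 6 in (\q.q)) 4))))
step 1: [beta@0.0.0.0] ((if (if (5 == (0 * 6)) then (true || true) else (6 < 8)) then (let y = true in ((let z = 3 in z) * (if true then 6 else 7))) else 5) * ((((let u = 0 in 3) + (1 - 3)) - ((if true then 5 else 8) + (let v = 8 in v))) + ((\w.(if true then 8 else w)) ((let p = 6 in (\q.q)) 4))))
step 2: [delta@0.0.0.1] ((if (if (5 == 0) then (true || true) else (6 < 8)) then (let y = true in ((let z = 3 in z) * (if true then 6 else 7))) else 5) * ((((let u = 0 in 3) + (1 - 3)) - ((if true then 5 else 8) + (let v = 8 in v))) + ((\w.(if true then 8 else w)) ((let p = 6 in (\q.q)) 4))))
step 3: [delta@0.0.0] ((if (if false then (true || true) else (6 < 8)) then (let y = true in ((let z = 3 in z) * (if true then 6 else 7))) else 5) * ((((let u = 0 in 3) + (1 - 3)) - ((if true then 5 else 8) + (let v = 8 in v))) + ((\w.(if true then 8 else w)) ((let p = 6 in (\q.q)) 4))))
step 4: [if@0.0] ((if (6 < 8) then (let y = true in ((let z = 3 in z) * (if true then 6 else 7))) else 5) * ((((let u = 0 in 3) + (1 - 3)) - ((if true then 5 else 8) + (let v = 8 in v))) + ((\w.(if true then 8 else w)) ((let p = 6 in (\q.q)) 4))))
step 5: [delta@0.0] ((if true then (let y = true in ((let z = 3 in z) * (if true then 6 else 7))) else 5) * ((((let u = 0 in 3) + (1 - 3)) - ((if true then 5 else 8) + (let v = 8 in v))) + ((\w.(if true then 8 else w)) ((let p = 6 in (\q.q)) 4))))
step 6: [if@0] ((let y = true in ((let z = 3 in z) * (if true then 6 else 7))) * ((((let u = 0 in 3) + (1 - 3)) - ((if true then 5 else 8) + (let v = 8 in v))) + ((\w.(if true then 8 else w)) ((let p = 6 in (\q.q)) 4))))

Answer: if at 0 : (if true then (let y = true in ((let z = 3 in z) * (if true then 6 else 7))) else 5)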